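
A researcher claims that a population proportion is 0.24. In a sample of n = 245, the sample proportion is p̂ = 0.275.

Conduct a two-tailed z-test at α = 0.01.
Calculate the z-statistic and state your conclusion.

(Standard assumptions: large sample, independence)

Answer: z = 1.2828, fail to reject H₀

Derivation:
H₀: p = 0.24, H₁: p ≠ 0.24
Standard error: SE = √(p₀(1-p₀)/n) = √(0.24×0.76/245) = 0.027285
z-statistic: z = (p̂ - p₀)/SE = (0.275 - 0.24)/0.027285 = 1.2828
Critical value: z_0.005 = ±2.576
p-value = 0.1996
Decision: fail to reject H₀ at α = 0.01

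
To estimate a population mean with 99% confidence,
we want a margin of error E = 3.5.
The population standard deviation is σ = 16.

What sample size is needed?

z_0.005 = 2.576
n = (z×σ/E)² = (2.576×16/3.5)²
n = 138.6742
Round up: n = 139

Answer: n = 139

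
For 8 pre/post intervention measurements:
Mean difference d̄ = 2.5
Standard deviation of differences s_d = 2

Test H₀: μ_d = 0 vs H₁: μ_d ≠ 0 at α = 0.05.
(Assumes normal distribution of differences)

df = n - 1 = 7
SE = s_d/√n = 2/√8 = 0.7071
t = d̄/SE = 2.5/0.7071 = 3.5356
Critical value: t_{0.025,7} = ±2.365
p-value ≈ 0.0095
Decision: reject H₀

Answer: t = 3.5356, reject H₀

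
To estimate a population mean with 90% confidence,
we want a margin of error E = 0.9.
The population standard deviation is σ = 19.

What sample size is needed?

Answer: n = 1207

Derivation:
z_0.05 = 1.645
n = (z×σ/E)² = (1.645×19/0.9)²
n = 1206.0185
Round up: n = 1207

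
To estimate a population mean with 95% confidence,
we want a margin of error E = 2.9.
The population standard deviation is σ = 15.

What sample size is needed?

z_0.025 = 1.960
n = (z×σ/E)² = (1.960×15/2.9)²
n = 102.7776
Round up: n = 103

Answer: n = 103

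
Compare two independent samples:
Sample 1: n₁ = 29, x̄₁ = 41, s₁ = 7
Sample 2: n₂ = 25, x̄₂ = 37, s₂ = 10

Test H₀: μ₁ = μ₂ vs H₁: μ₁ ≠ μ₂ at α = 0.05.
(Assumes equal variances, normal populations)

Pooled variance: s²_p = [28×7² + 24×10²]/(52) = 72.5385
s_p = 8.5170
SE = s_p×√(1/n₁ + 1/n₂) = 8.5170×√(1/29 + 1/25) = 2.3244
t = (x̄₁ - x̄₂)/SE = (41 - 37)/2.3244 = 1.7209
df = 52, t-critical = ±2.007
Decision: fail to reject H₀

Answer: t = 1.7209, fail to reject H₀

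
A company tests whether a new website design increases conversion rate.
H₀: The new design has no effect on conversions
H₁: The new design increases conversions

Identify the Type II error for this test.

Answer: Keeping the old design when the new one would have increased conversions

Derivation:
A Type I error (probability α) occurs when we reject a true H₀.
A Type II error (probability β) occurs when we fail to reject a false H₀.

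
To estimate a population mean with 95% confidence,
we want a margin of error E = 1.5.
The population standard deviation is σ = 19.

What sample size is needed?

z_0.025 = 1.960
n = (z×σ/E)² = (1.960×19/1.5)²
n = 616.3634
Round up: n = 617

Answer: n = 617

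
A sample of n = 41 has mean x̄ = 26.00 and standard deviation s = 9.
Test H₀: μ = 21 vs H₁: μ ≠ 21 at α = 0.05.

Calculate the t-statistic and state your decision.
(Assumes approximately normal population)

df = n - 1 = 40
SE = s/√n = 9/√41 = 1.4056
t = (x̄ - μ₀)/SE = (26.00 - 21)/1.4056 = 3.5572
Critical value: t_{0.025,40} = ±2.021
p-value ≈ 0.0010
Decision: reject H₀

Answer: t = 3.5572, reject H₀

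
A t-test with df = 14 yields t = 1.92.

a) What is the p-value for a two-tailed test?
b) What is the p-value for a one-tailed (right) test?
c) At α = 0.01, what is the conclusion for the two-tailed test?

Answer: a) 0.0755, b) 0.0377, c) fail to reject H₀

Derivation:
Using t-distribution with df = 14:
a) Two-tailed: p = 2×P(T > 1.92) = 0.0755
b) One-tailed: p = P(T > 1.92) = 0.0377
c) 0.0755 ≥ 0.01, fail to reject H₀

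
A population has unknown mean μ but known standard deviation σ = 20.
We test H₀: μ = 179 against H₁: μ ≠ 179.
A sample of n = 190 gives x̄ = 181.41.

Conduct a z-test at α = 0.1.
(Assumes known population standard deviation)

Standard error: SE = σ/√n = 20/√190 = 1.4510
z-statistic: z = (x̄ - μ₀)/SE = (181.41 - 179)/1.4510 = 1.6609
Critical value: ±1.645
p-value = 0.0967
Decision: reject H₀

Answer: z = 1.6609, reject H₀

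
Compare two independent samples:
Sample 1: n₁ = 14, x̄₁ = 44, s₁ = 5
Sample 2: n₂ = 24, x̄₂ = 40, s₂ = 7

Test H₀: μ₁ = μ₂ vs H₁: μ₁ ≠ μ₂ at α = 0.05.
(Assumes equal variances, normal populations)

Pooled variance: s²_p = [13×5² + 23×7²]/(36) = 40.3333
s_p = 6.3509
SE = s_p×√(1/n₁ + 1/n₂) = 6.3509×√(1/14 + 1/24) = 2.1358
t = (x̄₁ - x̄₂)/SE = (44 - 40)/2.1358 = 1.8728
df = 36, t-critical = ±2.028
Decision: fail to reject H₀

Answer: t = 1.8728, fail to reject H₀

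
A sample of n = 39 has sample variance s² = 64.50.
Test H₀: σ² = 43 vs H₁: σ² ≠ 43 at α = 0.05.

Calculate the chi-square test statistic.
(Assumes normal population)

Answer: χ² = 57.0000, reject H₀

Derivation:
df = n - 1 = 38
χ² = (n-1)s²/σ₀² = 38×64.50/43 = 57.0000
Critical values: χ²_{0.975,38} = 22.878, χ²_{0.025,38} = 56.896
Rejection region: χ² < 22.878 or χ² > 56.896
Decision: reject H₀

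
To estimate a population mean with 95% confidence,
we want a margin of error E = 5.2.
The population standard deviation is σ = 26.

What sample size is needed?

Answer: n = 97

Derivation:
z_0.025 = 1.960
n = (z×σ/E)² = (1.960×26/5.2)²
n = 96.0400
Round up: n = 97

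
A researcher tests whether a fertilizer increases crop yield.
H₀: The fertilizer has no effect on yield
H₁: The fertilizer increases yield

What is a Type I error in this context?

Answer: Concluding the fertilizer works when it doesn't

Derivation:
A Type I error (probability α) occurs when we reject a true H₀.
A Type II error (probability β) occurs when we fail to reject a false H₀.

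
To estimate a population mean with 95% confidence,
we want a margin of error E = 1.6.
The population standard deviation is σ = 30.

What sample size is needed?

z_0.025 = 1.960
n = (z×σ/E)² = (1.960×30/1.6)²
n = 1350.5625
Round up: n = 1351

Answer: n = 1351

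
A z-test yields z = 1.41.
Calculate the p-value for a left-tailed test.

For z = 1.41:
p = P(Z < 1.41) = Φ(1.41) = 0.9207

Answer: p-value ≈ 0.9207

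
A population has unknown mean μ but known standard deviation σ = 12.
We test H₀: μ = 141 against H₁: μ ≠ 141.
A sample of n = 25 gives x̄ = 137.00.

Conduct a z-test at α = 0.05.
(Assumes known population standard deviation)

Standard error: SE = σ/√n = 12/√25 = 2.4000
z-statistic: z = (x̄ - μ₀)/SE = (137.00 - 141)/2.4000 = -1.6667
Critical value: ±1.960
p-value = 0.0956
Decision: fail to reject H₀

Answer: z = -1.6667, fail to reject H₀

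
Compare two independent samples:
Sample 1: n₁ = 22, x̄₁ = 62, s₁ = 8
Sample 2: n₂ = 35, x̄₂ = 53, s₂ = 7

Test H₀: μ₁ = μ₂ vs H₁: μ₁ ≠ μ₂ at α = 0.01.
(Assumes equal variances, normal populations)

Answer: t = 4.4714, reject H₀

Derivation:
Pooled variance: s²_p = [21×8² + 34×7²]/(55) = 54.7273
s_p = 7.3978
SE = s_p×√(1/n₁ + 1/n₂) = 7.3978×√(1/22 + 1/35) = 2.0128
t = (x̄₁ - x̄₂)/SE = (62 - 53)/2.0128 = 4.4714
df = 55, t-critical = ±2.668
Decision: reject H₀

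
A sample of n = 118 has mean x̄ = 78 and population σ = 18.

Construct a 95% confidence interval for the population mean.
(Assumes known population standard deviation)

Answer: (74.7523, 81.2477)

Derivation:
Confidence level: 95%, α = 0.05
z_0.025 = 1.960
SE = σ/√n = 18/√118 = 1.6570
Margin of error = 1.960 × 1.6570 = 3.2477
CI: x̄ ± margin = 78 ± 3.2477
CI: (74.7523, 81.2477)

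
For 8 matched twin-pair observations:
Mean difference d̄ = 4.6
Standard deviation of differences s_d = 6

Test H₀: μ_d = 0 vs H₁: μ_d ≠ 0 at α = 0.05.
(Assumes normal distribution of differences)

Answer: t = 2.1685, fail to reject H₀

Derivation:
df = n - 1 = 7
SE = s_d/√n = 6/√8 = 2.1213
t = d̄/SE = 4.6/2.1213 = 2.1685
Critical value: t_{0.025,7} = ±2.365
p-value ≈ 0.0668
Decision: fail to reject H₀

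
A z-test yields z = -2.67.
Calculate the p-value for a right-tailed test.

For z = -2.67:
p = P(Z > -2.67) = 1 - Φ(-2.67) = 0.9962

Answer: p-value ≈ 0.9962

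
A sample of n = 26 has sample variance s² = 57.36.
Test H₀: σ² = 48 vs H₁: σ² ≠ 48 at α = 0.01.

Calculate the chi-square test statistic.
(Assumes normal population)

df = n - 1 = 25
χ² = (n-1)s²/σ₀² = 25×57.36/48 = 29.8750
Critical values: χ²_{0.995,25} = 10.520, χ²_{0.005,25} = 46.928
Rejection region: χ² < 10.520 or χ² > 46.928
Decision: fail to reject H₀

Answer: χ² = 29.8750, fail to reject H₀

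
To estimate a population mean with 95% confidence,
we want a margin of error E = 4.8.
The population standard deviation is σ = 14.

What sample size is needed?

z_0.025 = 1.960
n = (z×σ/E)² = (1.960×14/4.8)²
n = 32.6803
Round up: n = 33

Answer: n = 33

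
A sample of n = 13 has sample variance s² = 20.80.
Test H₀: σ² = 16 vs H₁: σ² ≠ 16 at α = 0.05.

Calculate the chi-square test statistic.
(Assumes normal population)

Answer: χ² = 15.6000, fail to reject H₀

Derivation:
df = n - 1 = 12
χ² = (n-1)s²/σ₀² = 12×20.80/16 = 15.6000
Critical values: χ²_{0.975,12} = 4.404, χ²_{0.025,12} = 23.337
Rejection region: χ² < 4.404 or χ² > 23.337
Decision: fail to reject H₀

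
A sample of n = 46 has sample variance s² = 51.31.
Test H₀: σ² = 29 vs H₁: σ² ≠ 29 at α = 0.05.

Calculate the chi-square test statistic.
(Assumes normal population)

Answer: χ² = 79.6190, reject H₀

Derivation:
df = n - 1 = 45
χ² = (n-1)s²/σ₀² = 45×51.31/29 = 79.6190
Critical values: χ²_{0.975,45} = 28.366, χ²_{0.025,45} = 65.410
Rejection region: χ² < 28.366 or χ² > 65.410
Decision: reject H₀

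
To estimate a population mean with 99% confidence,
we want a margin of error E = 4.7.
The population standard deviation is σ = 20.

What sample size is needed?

z_0.005 = 2.576
n = (z×σ/E)² = (2.576×20/4.7)²
n = 120.1589
Round up: n = 121

Answer: n = 121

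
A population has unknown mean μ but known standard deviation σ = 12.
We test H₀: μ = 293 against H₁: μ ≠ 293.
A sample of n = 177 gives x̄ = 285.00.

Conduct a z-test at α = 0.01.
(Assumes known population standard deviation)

Answer: z = -8.8692, reject H₀

Derivation:
Standard error: SE = σ/√n = 12/√177 = 0.9020
z-statistic: z = (x̄ - μ₀)/SE = (285.00 - 293)/0.9020 = -8.8692
Critical value: ±2.576
p-value < 0.0001
Decision: reject H₀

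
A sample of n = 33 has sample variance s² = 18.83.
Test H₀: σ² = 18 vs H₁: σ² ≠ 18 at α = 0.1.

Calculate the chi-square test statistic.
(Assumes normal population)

Answer: χ² = 33.4756, fail to reject H₀

Derivation:
df = n - 1 = 32
χ² = (n-1)s²/σ₀² = 32×18.83/18 = 33.4756
Critical values: χ²_{0.95,32} = 20.072, χ²_{0.05,32} = 46.194
Rejection region: χ² < 20.072 or χ² > 46.194
Decision: fail to reject H₀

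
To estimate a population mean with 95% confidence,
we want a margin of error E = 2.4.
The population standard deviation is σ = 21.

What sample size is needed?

z_0.025 = 1.960
n = (z×σ/E)² = (1.960×21/2.4)²
n = 294.1225
Round up: n = 295

Answer: n = 295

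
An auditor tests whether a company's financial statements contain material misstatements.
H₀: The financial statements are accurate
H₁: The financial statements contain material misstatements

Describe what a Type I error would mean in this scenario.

Answer: Concluding the statements are misstated when they are actually accurate

Derivation:
A Type I error (probability α) occurs when we reject a true H₀.
A Type II error (probability β) occurs when we fail to reject a false H₀.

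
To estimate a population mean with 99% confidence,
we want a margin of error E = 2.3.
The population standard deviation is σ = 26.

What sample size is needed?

Answer: n = 848

Derivation:
z_0.005 = 2.576
n = (z×σ/E)² = (2.576×26/2.3)²
n = 847.9744
Round up: n = 848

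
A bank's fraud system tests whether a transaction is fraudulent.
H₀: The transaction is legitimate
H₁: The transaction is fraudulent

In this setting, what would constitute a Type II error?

Answer: Allowing a fraudulent transaction to go through

Derivation:
Type I error (α): Rejecting H₀ when H₀ is true
Type II error (β): Failing to reject H₀ when H₁ is true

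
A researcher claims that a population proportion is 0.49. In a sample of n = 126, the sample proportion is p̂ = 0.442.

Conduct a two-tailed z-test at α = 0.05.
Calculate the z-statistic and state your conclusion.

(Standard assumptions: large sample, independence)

H₀: p = 0.49, H₁: p ≠ 0.49
Standard error: SE = √(p₀(1-p₀)/n) = √(0.49×0.51/126) = 0.044535
z-statistic: z = (p̂ - p₀)/SE = (0.442 - 0.49)/0.044535 = -1.0778
Critical value: z_0.025 = ±1.960
p-value = 0.2811
Decision: fail to reject H₀ at α = 0.05

Answer: z = -1.0778, fail to reject H₀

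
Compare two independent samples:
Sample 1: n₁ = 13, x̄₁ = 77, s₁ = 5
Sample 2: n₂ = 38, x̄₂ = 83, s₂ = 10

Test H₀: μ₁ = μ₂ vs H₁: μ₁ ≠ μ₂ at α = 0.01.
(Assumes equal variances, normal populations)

Pooled variance: s²_p = [12×5² + 37×10²]/(49) = 81.6327
s_p = 9.0351
SE = s_p×√(1/n₁ + 1/n₂) = 9.0351×√(1/13 + 1/38) = 2.9031
t = (x̄₁ - x̄₂)/SE = (77 - 83)/2.9031 = -2.0668
df = 49, t-critical = ±2.680
Decision: fail to reject H₀

Answer: t = -2.0668, fail to reject H₀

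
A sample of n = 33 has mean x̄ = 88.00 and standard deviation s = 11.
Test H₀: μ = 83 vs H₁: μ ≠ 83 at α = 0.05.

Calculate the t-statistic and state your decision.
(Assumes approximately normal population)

df = n - 1 = 32
SE = s/√n = 11/√33 = 1.9149
t = (x̄ - μ₀)/SE = (88.00 - 83)/1.9149 = 2.6111
Critical value: t_{0.025,32} = ±2.037
p-value ≈ 0.0136
Decision: reject H₀

Answer: t = 2.6111, reject H₀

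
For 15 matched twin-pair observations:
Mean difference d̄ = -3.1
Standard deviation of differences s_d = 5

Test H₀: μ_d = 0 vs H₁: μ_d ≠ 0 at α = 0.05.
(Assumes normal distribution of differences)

Answer: t = -2.4012, reject H₀

Derivation:
df = n - 1 = 14
SE = s_d/√n = 5/√15 = 1.2910
t = d̄/SE = -3.1/1.2910 = -2.4012
Critical value: t_{0.025,14} = ±2.145
p-value ≈ 0.0308
Decision: reject H₀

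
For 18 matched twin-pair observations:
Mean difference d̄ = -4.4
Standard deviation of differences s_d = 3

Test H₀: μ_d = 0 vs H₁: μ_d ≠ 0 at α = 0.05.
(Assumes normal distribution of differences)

Answer: t = -6.2226, reject H₀

Derivation:
df = n - 1 = 17
SE = s_d/√n = 3/√18 = 0.7071
t = d̄/SE = -4.4/0.7071 = -6.2226
Critical value: t_{0.025,17} = ±2.110
p-value < 0.0001
Decision: reject H₀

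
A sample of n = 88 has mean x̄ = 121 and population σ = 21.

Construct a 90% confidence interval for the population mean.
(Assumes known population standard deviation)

Confidence level: 90%, α = 0.1
z_0.05 = 1.645
SE = σ/√n = 21/√88 = 2.2386
Margin of error = 1.645 × 2.2386 = 3.6825
CI: x̄ ± margin = 121 ± 3.6825
CI: (117.3175, 124.6825)

Answer: (117.3175, 124.6825)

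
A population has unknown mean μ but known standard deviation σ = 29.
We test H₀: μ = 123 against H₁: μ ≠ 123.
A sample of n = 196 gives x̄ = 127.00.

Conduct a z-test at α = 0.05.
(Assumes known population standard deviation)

Answer: z = 1.9311, fail to reject H₀

Derivation:
Standard error: SE = σ/√n = 29/√196 = 2.0714
z-statistic: z = (x̄ - μ₀)/SE = (127.00 - 123)/2.0714 = 1.9311
Critical value: ±1.960
p-value = 0.0535
Decision: fail to reject H₀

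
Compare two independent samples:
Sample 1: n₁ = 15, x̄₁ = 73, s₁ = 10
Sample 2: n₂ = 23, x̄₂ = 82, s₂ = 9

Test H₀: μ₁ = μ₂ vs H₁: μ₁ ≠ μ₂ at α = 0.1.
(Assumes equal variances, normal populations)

Pooled variance: s²_p = [14×10² + 22×9²]/(36) = 88.3889
s_p = 9.4015
SE = s_p×√(1/n₁ + 1/n₂) = 9.4015×√(1/15 + 1/23) = 3.1202
t = (x̄₁ - x̄₂)/SE = (73 - 82)/3.1202 = -2.8844
df = 36, t-critical = ±1.688
Decision: reject H₀

Answer: t = -2.8844, reject H₀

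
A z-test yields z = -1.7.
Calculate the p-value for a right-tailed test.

For z = -1.7:
p = P(Z > -1.7) = 1 - Φ(-1.7) = 0.9554

Answer: p-value ≈ 0.9554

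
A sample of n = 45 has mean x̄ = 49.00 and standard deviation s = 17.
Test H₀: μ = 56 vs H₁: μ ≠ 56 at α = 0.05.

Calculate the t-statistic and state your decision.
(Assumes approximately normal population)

Answer: t = -2.7622, reject H₀

Derivation:
df = n - 1 = 44
SE = s/√n = 17/√45 = 2.5342
t = (x̄ - μ₀)/SE = (49.00 - 56)/2.5342 = -2.7622
Critical value: t_{0.025,44} = ±2.015
p-value ≈ 0.0083
Decision: reject H₀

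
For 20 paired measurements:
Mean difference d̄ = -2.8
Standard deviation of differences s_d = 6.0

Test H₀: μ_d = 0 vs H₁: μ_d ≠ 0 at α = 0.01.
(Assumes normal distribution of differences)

df = n - 1 = 19
SE = s_d/√n = 6.0/√20 = 1.3416
t = d̄/SE = -2.8/1.3416 = -2.0871
Critical value: t_{0.005,19} = ±2.861
p-value ≈ 0.0506
Decision: fail to reject H₀

Answer: t = -2.0871, fail to reject H₀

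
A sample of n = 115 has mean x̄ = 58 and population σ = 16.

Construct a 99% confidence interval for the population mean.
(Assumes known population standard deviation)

Confidence level: 99%, α = 0.01
z_0.005 = 2.576
SE = σ/√n = 16/√115 = 1.4920
Margin of error = 2.576 × 1.4920 = 3.8434
CI: x̄ ± margin = 58 ± 3.8434
CI: (54.1566, 61.8434)

Answer: (54.1566, 61.8434)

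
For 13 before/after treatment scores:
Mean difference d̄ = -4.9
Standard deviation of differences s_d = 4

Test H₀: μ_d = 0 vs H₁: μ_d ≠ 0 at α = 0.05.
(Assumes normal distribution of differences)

Answer: t = -4.4168, reject H₀

Derivation:
df = n - 1 = 12
SE = s_d/√n = 4/√13 = 1.1094
t = d̄/SE = -4.9/1.1094 = -4.4168
Critical value: t_{0.025,12} = ±2.179
p-value ≈ 0.0008
Decision: reject H₀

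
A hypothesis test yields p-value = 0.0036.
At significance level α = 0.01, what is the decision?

Answer: reject H₀

Derivation:
Compare p-value to α:
0.0036 < 0.01
Decision: reject H₀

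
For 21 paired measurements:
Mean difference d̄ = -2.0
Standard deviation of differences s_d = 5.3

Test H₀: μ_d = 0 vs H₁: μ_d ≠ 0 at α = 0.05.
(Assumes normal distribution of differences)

df = n - 1 = 20
SE = s_d/√n = 5.3/√21 = 1.1566
t = d̄/SE = -2.0/1.1566 = -1.7292
Critical value: t_{0.025,20} = ±2.086
p-value ≈ 0.0992
Decision: fail to reject H₀

Answer: t = -1.7292, fail to reject H₀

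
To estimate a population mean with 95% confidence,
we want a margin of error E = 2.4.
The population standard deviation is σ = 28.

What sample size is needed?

Answer: n = 523

Derivation:
z_0.025 = 1.960
n = (z×σ/E)² = (1.960×28/2.4)²
n = 522.8844
Round up: n = 523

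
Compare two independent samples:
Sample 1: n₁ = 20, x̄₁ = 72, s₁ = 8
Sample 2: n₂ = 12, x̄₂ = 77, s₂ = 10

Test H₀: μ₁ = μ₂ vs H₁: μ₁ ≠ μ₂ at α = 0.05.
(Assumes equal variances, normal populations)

Answer: t = -1.5585, fail to reject H₀

Derivation:
Pooled variance: s²_p = [19×8² + 11×10²]/(30) = 77.2000
s_p = 8.7864
SE = s_p×√(1/n₁ + 1/n₂) = 8.7864×√(1/20 + 1/12) = 3.2083
t = (x̄₁ - x̄₂)/SE = (72 - 77)/3.2083 = -1.5585
df = 30, t-critical = ±2.042
Decision: fail to reject H₀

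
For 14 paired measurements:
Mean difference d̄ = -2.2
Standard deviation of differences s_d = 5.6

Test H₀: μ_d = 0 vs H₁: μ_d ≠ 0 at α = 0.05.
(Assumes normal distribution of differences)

df = n - 1 = 13
SE = s_d/√n = 5.6/√14 = 1.4967
t = d̄/SE = -2.2/1.4967 = -1.4699
Critical value: t_{0.025,13} = ±2.160
p-value ≈ 0.1654
Decision: fail to reject H₀

Answer: t = -1.4699, fail to reject H₀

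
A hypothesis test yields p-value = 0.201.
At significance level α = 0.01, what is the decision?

Compare p-value to α:
0.201 ≥ 0.01
Decision: fail to reject H₀

Answer: fail to reject H₀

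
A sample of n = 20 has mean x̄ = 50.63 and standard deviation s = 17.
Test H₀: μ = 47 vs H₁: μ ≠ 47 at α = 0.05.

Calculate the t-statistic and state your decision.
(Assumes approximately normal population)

df = n - 1 = 19
SE = s/√n = 17/√20 = 3.8013
t = (x̄ - μ₀)/SE = (50.63 - 47)/3.8013 = 0.9549
Critical value: t_{0.025,19} = ±2.093
p-value ≈ 0.3516
Decision: fail to reject H₀

Answer: t = 0.9549, fail to reject H₀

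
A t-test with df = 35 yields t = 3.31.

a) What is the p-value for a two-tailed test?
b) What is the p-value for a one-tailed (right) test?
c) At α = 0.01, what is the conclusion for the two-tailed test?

Using t-distribution with df = 35:
a) Two-tailed: p = 2×P(T > 3.31) = 0.0022
b) One-tailed: p = P(T > 3.31) = 0.0011
c) 0.0022 < 0.01, reject H₀

Answer: a) 0.0022, b) 0.0011, c) reject H₀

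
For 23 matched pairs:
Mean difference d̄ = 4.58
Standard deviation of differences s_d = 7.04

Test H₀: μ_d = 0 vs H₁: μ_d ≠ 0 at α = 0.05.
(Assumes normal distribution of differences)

Answer: t = 3.1201, reject H₀

Derivation:
df = n - 1 = 22
SE = s_d/√n = 7.04/√23 = 1.4679
t = d̄/SE = 4.58/1.4679 = 3.1201
Critical value: t_{0.025,22} = ±2.074
p-value ≈ 0.0050
Decision: reject H₀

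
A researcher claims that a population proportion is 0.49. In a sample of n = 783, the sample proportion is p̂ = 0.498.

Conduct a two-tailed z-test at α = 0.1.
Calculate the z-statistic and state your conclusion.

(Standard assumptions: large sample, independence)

H₀: p = 0.49, H₁: p ≠ 0.49
Standard error: SE = √(p₀(1-p₀)/n) = √(0.49×0.51/783) = 0.017865
z-statistic: z = (p̂ - p₀)/SE = (0.498 - 0.49)/0.017865 = 0.4478
Critical value: z_0.05 = ±1.645
p-value = 0.6543
Decision: fail to reject H₀ at α = 0.1

Answer: z = 0.4478, fail to reject H₀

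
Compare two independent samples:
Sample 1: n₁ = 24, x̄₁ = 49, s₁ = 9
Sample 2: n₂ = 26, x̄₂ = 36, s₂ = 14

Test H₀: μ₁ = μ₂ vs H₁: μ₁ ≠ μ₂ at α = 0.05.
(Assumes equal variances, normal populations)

Answer: t = 3.8690, reject H₀

Derivation:
Pooled variance: s²_p = [23×9² + 25×14²]/(48) = 140.8958
s_p = 11.8700
SE = s_p×√(1/n₁ + 1/n₂) = 11.8700×√(1/24 + 1/26) = 3.3600
t = (x̄₁ - x̄₂)/SE = (49 - 36)/3.3600 = 3.8690
df = 48, t-critical = ±2.011
Decision: reject H₀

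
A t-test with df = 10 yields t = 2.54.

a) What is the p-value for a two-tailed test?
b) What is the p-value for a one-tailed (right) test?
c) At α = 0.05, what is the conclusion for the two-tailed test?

Using t-distribution with df = 10:
a) Two-tailed: p = 2×P(T > 2.54) = 0.0294
b) One-tailed: p = P(T > 2.54) = 0.0147
c) 0.0294 < 0.05, reject H₀

Answer: a) 0.0294, b) 0.0147, c) reject H₀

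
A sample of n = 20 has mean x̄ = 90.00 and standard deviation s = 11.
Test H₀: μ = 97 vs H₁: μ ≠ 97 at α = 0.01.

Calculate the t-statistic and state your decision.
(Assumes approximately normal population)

Answer: t = -2.8459, fail to reject H₀

Derivation:
df = n - 1 = 19
SE = s/√n = 11/√20 = 2.4597
t = (x̄ - μ₀)/SE = (90.00 - 97)/2.4597 = -2.8459
Critical value: t_{0.005,19} = ±2.861
p-value ≈ 0.0103
Decision: fail to reject H₀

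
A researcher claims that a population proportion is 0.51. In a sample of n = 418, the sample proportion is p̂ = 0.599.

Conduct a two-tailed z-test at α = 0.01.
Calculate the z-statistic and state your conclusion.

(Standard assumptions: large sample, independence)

H₀: p = 0.51, H₁: p ≠ 0.51
Standard error: SE = √(p₀(1-p₀)/n) = √(0.51×0.49/418) = 0.024451
z-statistic: z = (p̂ - p₀)/SE = (0.599 - 0.51)/0.024451 = 3.6399
Critical value: z_0.005 = ±2.576
p-value = 0.0003
Decision: reject H₀ at α = 0.01

Answer: z = 3.6399, reject H₀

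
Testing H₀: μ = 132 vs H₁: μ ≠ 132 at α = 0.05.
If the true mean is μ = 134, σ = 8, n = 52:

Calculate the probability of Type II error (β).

SE = σ/√n = 8/√52 = 1.1094
Critical values: μ₀ ± z_0.025×SE = 132 ± 1.960×1.1094
Acceptance region: (129.8256, 134.1744)
Under H₁ (μ = 134): z_high = (134.1744 - 134)/1.1094 = 0.1572, z_low = (129.8256 - 134)/1.1094 = -3.7628
β = P(not reject | H₁) = Φ(0.1572) - Φ(-3.7628) ≈ 0.5624

Answer: β ≈ 0.5624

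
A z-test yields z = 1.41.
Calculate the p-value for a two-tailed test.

Answer: p-value ≈ 0.1585

Derivation:
For z = 1.41:
p = 2×P(Z > |1.41|) = 2×(1 - Φ(1.41)) = 0.1585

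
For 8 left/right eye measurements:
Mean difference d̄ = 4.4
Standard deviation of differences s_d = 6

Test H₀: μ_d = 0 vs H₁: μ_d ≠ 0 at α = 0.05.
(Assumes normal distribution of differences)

Answer: t = 2.0742, fail to reject H₀

Derivation:
df = n - 1 = 7
SE = s_d/√n = 6/√8 = 2.1213
t = d̄/SE = 4.4/2.1213 = 2.0742
Critical value: t_{0.025,7} = ±2.365
p-value ≈ 0.0767
Decision: fail to reject H₀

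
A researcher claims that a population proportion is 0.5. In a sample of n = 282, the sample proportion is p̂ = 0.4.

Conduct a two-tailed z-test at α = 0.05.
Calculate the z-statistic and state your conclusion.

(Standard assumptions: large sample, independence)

Answer: z = -3.3585, reject H₀

Derivation:
H₀: p = 0.5, H₁: p ≠ 0.5
Standard error: SE = √(p₀(1-p₀)/n) = √(0.5×0.5/282) = 0.029775
z-statistic: z = (p̂ - p₀)/SE = (0.4 - 0.5)/0.029775 = -3.3585
Critical value: z_0.025 = ±1.960
p-value = 0.0008
Decision: reject H₀ at α = 0.05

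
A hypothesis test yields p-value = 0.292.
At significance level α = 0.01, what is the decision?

Compare p-value to α:
0.292 ≥ 0.01
Decision: fail to reject H₀

Answer: fail to reject H₀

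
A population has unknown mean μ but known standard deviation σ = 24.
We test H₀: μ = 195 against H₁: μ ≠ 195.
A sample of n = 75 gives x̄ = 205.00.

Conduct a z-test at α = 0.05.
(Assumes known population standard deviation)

Standard error: SE = σ/√n = 24/√75 = 2.7713
z-statistic: z = (x̄ - μ₀)/SE = (205.00 - 195)/2.7713 = 3.6084
Critical value: ±1.960
p-value = 0.0003
Decision: reject H₀

Answer: z = 3.6084, reject H₀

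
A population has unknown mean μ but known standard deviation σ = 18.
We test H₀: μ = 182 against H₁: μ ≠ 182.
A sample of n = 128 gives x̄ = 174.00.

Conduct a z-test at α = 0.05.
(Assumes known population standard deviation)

Answer: z = -5.0283, reject H₀

Derivation:
Standard error: SE = σ/√n = 18/√128 = 1.5910
z-statistic: z = (x̄ - μ₀)/SE = (174.00 - 182)/1.5910 = -5.0283
Critical value: ±1.960
p-value < 0.0001
Decision: reject H₀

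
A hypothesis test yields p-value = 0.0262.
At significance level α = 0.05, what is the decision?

Compare p-value to α:
0.0262 < 0.05
Decision: reject H₀

Answer: reject H₀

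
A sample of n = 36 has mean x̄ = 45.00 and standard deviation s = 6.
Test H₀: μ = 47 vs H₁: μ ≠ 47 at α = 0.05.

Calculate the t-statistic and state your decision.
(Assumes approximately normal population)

df = n - 1 = 35
SE = s/√n = 6/√36 = 1.0000
t = (x̄ - μ₀)/SE = (45.00 - 47)/1.0000 = -2.0000
Critical value: t_{0.025,35} = ±2.030
p-value ≈ 0.0533
Decision: fail to reject H₀

Answer: t = -2.0000, fail to reject H₀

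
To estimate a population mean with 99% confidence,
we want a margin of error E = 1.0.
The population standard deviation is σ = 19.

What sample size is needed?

Answer: n = 2396

Derivation:
z_0.005 = 2.576
n = (z×σ/E)² = (2.576×19/1.0)²
n = 2395.5151
Round up: n = 2396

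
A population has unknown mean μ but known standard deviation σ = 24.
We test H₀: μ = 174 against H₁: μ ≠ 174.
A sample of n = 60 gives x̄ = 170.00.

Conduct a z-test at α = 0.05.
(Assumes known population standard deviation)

Standard error: SE = σ/√n = 24/√60 = 3.0984
z-statistic: z = (x̄ - μ₀)/SE = (170.00 - 174)/3.0984 = -1.2910
Critical value: ±1.960
p-value = 0.1967
Decision: fail to reject H₀

Answer: z = -1.2910, fail to reject H₀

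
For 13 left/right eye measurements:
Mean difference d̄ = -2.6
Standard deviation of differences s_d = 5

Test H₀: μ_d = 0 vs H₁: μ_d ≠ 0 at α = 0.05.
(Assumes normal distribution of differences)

df = n - 1 = 12
SE = s_d/√n = 5/√13 = 1.3868
t = d̄/SE = -2.6/1.3868 = -1.8748
Critical value: t_{0.025,12} = ±2.179
p-value ≈ 0.0854
Decision: fail to reject H₀

Answer: t = -1.8748, fail to reject H₀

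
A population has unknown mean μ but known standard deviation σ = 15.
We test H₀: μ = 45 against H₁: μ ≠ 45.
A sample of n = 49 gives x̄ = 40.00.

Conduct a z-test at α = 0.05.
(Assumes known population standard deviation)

Answer: z = -2.3333, reject H₀

Derivation:
Standard error: SE = σ/√n = 15/√49 = 2.1429
z-statistic: z = (x̄ - μ₀)/SE = (40.00 - 45)/2.1429 = -2.3333
Critical value: ±1.960
p-value = 0.0196
Decision: reject H₀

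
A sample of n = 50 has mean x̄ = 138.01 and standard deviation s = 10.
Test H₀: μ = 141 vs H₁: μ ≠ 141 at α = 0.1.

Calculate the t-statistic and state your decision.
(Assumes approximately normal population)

df = n - 1 = 49
SE = s/√n = 10/√50 = 1.4142
t = (x̄ - μ₀)/SE = (138.01 - 141)/1.4142 = -2.1143
Critical value: t_{0.05,49} = ±1.677
p-value ≈ 0.0396
Decision: reject H₀

Answer: t = -2.1143, reject H₀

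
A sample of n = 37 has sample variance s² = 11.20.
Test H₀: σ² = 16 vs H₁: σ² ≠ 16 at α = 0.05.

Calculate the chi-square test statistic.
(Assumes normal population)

Answer: χ² = 25.2000, fail to reject H₀

Derivation:
df = n - 1 = 36
χ² = (n-1)s²/σ₀² = 36×11.20/16 = 25.2000
Critical values: χ²_{0.975,36} = 21.336, χ²_{0.025,36} = 54.437
Rejection region: χ² < 21.336 or χ² > 54.437
Decision: fail to reject H₀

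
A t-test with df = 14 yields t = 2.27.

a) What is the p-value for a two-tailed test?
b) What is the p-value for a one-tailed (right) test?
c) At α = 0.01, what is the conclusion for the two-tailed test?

Using t-distribution with df = 14:
a) Two-tailed: p = 2×P(T > 2.27) = 0.0395
b) One-tailed: p = P(T > 2.27) = 0.0198
c) 0.0395 ≥ 0.01, fail to reject H₀

Answer: a) 0.0395, b) 0.0198, c) fail to reject H₀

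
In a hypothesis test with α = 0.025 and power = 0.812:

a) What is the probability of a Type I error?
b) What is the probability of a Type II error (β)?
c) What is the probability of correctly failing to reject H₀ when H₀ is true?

Answer: a) 0.025, b) 0.188, c) 0.975

Derivation:
a) Type I error probability = α = 0.025
b) Power = P(reject H₀ | H₁ true) = 1 - β = 0.812, so Type II error probability = β = 1 - Power = 0.188
c) P(fail to reject H₀ | H₀ true) = 1 - α = 0.975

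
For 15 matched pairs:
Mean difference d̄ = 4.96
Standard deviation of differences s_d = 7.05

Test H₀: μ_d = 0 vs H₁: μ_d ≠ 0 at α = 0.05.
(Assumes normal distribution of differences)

Answer: t = 2.7248, reject H₀

Derivation:
df = n - 1 = 14
SE = s_d/√n = 7.05/√15 = 1.8203
t = d̄/SE = 4.96/1.8203 = 2.7248
Critical value: t_{0.025,14} = ±2.145
p-value ≈ 0.0164
Decision: reject H₀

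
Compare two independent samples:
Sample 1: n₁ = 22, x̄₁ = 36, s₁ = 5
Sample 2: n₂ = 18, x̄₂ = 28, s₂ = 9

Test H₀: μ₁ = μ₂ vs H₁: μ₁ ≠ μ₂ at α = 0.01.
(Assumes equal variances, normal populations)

Answer: t = 3.5579, reject H₀

Derivation:
Pooled variance: s²_p = [21×5² + 17×9²]/(38) = 50.0526
s_p = 7.0748
SE = s_p×√(1/n₁ + 1/n₂) = 7.0748×√(1/22 + 1/18) = 2.2485
t = (x̄₁ - x̄₂)/SE = (36 - 28)/2.2485 = 3.5579
df = 38, t-critical = ±2.712
Decision: reject H₀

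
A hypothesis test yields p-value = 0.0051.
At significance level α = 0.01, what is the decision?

Compare p-value to α:
0.0051 < 0.01
Decision: reject H₀

Answer: reject H₀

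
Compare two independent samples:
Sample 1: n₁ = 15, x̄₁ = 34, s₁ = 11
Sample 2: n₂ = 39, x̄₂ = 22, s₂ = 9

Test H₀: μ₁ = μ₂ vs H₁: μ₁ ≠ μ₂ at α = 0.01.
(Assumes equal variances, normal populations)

Pooled variance: s²_p = [14×11² + 38×9²]/(52) = 91.7692
s_p = 9.5796
SE = s_p×√(1/n₁ + 1/n₂) = 9.5796×√(1/15 + 1/39) = 2.9105
t = (x̄₁ - x̄₂)/SE = (34 - 22)/2.9105 = 4.1230
df = 52, t-critical = ±2.674
Decision: reject H₀

Answer: t = 4.1230, reject H₀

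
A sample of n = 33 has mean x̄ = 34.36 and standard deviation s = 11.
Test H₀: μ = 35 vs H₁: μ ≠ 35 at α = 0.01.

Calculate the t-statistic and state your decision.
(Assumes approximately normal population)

Answer: t = -0.3342, fail to reject H₀

Derivation:
df = n - 1 = 32
SE = s/√n = 11/√33 = 1.9149
t = (x̄ - μ₀)/SE = (34.36 - 35)/1.9149 = -0.3342
Critical value: t_{0.005,32} = ±2.738
p-value ≈ 0.7404
Decision: fail to reject H₀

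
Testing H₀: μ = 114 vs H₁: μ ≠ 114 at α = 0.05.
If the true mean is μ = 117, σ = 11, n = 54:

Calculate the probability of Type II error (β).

Answer: β ≈ 0.4823

Derivation:
SE = σ/√n = 11/√54 = 1.4969
Critical values: μ₀ ± z_0.025×SE = 114 ± 1.960×1.4969
Acceptance region: (111.0661, 116.9339)
Under H₁ (μ = 117): z_high = (116.9339 - 117)/1.4969 = -0.0442, z_low = (111.0661 - 117)/1.4969 = -3.9641
β = P(not reject | H₁) = Φ(-0.0442) - Φ(-3.9641) ≈ 0.4823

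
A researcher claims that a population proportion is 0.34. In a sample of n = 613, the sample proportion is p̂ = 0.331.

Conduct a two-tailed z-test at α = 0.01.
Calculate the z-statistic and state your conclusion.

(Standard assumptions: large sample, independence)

H₀: p = 0.34, H₁: p ≠ 0.34
Standard error: SE = √(p₀(1-p₀)/n) = √(0.34×0.66/613) = 0.019133
z-statistic: z = (p̂ - p₀)/SE = (0.331 - 0.34)/0.019133 = -0.4704
Critical value: z_0.005 = ±2.576
p-value = 0.6381
Decision: fail to reject H₀ at α = 0.01

Answer: z = -0.4704, fail to reject H₀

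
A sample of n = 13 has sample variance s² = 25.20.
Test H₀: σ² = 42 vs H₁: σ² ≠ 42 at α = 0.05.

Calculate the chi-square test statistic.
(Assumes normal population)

Answer: χ² = 7.2000, fail to reject H₀

Derivation:
df = n - 1 = 12
χ² = (n-1)s²/σ₀² = 12×25.20/42 = 7.2000
Critical values: χ²_{0.975,12} = 4.404, χ²_{0.025,12} = 23.337
Rejection region: χ² < 4.404 or χ² > 23.337
Decision: fail to reject H₀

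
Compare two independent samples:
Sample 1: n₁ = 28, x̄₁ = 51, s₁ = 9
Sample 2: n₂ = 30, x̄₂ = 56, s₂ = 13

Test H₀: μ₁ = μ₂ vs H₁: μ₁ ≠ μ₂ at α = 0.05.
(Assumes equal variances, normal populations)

Pooled variance: s²_p = [27×9² + 29×13²]/(56) = 126.5714
s_p = 11.2504
SE = s_p×√(1/n₁ + 1/n₂) = 11.2504×√(1/28 + 1/30) = 2.9563
t = (x̄₁ - x̄₂)/SE = (51 - 56)/2.9563 = -1.6913
df = 56, t-critical = ±2.003
Decision: fail to reject H₀

Answer: t = -1.6913, fail to reject H₀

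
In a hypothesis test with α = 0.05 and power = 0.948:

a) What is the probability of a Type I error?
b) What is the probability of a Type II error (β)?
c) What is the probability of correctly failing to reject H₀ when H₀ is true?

a) Type I error probability = α = 0.05
b) Power = P(reject H₀ | H₁ true) = 1 - β = 0.948, so Type II error probability = β = 1 - Power = 0.052
c) P(fail to reject H₀ | H₀ true) = 1 - α = 0.95

Answer: a) 0.05, b) 0.052, c) 0.95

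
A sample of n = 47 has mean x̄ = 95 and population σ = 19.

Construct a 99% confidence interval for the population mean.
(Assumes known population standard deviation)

Confidence level: 99%, α = 0.01
z_0.005 = 2.576
SE = σ/√n = 19/√47 = 2.7714
Margin of error = 2.576 × 2.7714 = 7.1391
CI: x̄ ± margin = 95 ± 7.1391
CI: (87.8609, 102.1391)

Answer: (87.8609, 102.1391)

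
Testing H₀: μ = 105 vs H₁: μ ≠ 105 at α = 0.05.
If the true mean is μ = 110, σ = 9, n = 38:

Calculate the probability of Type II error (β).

SE = σ/√n = 9/√38 = 1.4600
Critical values: μ₀ ± z_0.025×SE = 105 ± 1.960×1.4600
Acceptance region: (102.1384, 107.8616)
Under H₁ (μ = 110): z_high = (107.8616 - 110)/1.4600 = -1.4647, z_low = (102.1384 - 110)/1.4600 = -5.3847
β = P(not reject | H₁) = Φ(-1.4647) - Φ(-5.3847) ≈ 0.0715

Answer: β ≈ 0.0715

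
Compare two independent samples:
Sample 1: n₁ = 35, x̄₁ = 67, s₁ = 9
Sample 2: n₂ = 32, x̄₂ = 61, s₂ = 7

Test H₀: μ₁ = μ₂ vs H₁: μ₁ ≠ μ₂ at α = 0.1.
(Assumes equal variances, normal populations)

Pooled variance: s²_p = [34×9² + 31×7²]/(65) = 65.7385
s_p = 8.1079
SE = s_p×√(1/n₁ + 1/n₂) = 8.1079×√(1/35 + 1/32) = 1.9831
t = (x̄₁ - x̄₂)/SE = (67 - 61)/1.9831 = 3.0256
df = 65, t-critical = ±1.669
Decision: reject H₀

Answer: t = 3.0256, reject H₀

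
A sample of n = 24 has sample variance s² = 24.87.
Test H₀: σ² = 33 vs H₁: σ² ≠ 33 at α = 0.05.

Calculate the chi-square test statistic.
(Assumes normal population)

df = n - 1 = 23
χ² = (n-1)s²/σ₀² = 23×24.87/33 = 17.3336
Critical values: χ²_{0.975,23} = 11.689, χ²_{0.025,23} = 38.076
Rejection region: χ² < 11.689 or χ² > 38.076
Decision: fail to reject H₀

Answer: χ² = 17.3336, fail to reject H₀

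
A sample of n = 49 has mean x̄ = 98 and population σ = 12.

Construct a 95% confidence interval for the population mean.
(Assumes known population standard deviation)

Confidence level: 95%, α = 0.05
z_0.025 = 1.960
SE = σ/√n = 12/√49 = 1.7143
Margin of error = 1.960 × 1.7143 = 3.3600
CI: x̄ ± margin = 98 ± 3.3600
CI: (94.6400, 101.3600)

Answer: (94.6400, 101.3600)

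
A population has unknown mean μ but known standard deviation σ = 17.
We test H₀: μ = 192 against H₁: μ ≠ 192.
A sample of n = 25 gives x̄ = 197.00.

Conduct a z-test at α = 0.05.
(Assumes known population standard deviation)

Answer: z = 1.4706, fail to reject H₀

Derivation:
Standard error: SE = σ/√n = 17/√25 = 3.4000
z-statistic: z = (x̄ - μ₀)/SE = (197.00 - 192)/3.4000 = 1.4706
Critical value: ±1.960
p-value = 0.1414
Decision: fail to reject H₀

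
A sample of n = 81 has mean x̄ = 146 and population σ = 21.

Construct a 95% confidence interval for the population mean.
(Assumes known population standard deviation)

Answer: (141.4267, 150.5733)

Derivation:
Confidence level: 95%, α = 0.05
z_0.025 = 1.960
SE = σ/√n = 21/√81 = 2.3333
Margin of error = 1.960 × 2.3333 = 4.5733
CI: x̄ ± margin = 146 ± 4.5733
CI: (141.4267, 150.5733)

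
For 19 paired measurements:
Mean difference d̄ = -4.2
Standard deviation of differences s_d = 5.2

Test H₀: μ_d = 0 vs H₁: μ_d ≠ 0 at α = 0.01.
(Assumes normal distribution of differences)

Answer: t = -3.5205, reject H₀

Derivation:
df = n - 1 = 18
SE = s_d/√n = 5.2/√19 = 1.1930
t = d̄/SE = -4.2/1.1930 = -3.5205
Critical value: t_{0.005,18} = ±2.878
p-value ≈ 0.0024
Decision: reject H₀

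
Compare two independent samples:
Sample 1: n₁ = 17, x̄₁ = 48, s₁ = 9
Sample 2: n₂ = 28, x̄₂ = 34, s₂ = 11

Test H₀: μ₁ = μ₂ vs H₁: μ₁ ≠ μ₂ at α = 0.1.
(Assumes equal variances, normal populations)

Pooled variance: s²_p = [16×9² + 27×11²]/(43) = 106.1163
s_p = 10.3013
SE = s_p×√(1/n₁ + 1/n₂) = 10.3013×√(1/17 + 1/28) = 3.1673
t = (x̄₁ - x̄₂)/SE = (48 - 34)/3.1673 = 4.4202
df = 43, t-critical = ±1.681
Decision: reject H₀

Answer: t = 4.4202, reject H₀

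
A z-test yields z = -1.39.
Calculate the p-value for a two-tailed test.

For z = -1.39:
p = 2×P(Z > |-1.39|) = 2×(1 - Φ(1.39)) = 0.1645

Answer: p-value ≈ 0.1645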